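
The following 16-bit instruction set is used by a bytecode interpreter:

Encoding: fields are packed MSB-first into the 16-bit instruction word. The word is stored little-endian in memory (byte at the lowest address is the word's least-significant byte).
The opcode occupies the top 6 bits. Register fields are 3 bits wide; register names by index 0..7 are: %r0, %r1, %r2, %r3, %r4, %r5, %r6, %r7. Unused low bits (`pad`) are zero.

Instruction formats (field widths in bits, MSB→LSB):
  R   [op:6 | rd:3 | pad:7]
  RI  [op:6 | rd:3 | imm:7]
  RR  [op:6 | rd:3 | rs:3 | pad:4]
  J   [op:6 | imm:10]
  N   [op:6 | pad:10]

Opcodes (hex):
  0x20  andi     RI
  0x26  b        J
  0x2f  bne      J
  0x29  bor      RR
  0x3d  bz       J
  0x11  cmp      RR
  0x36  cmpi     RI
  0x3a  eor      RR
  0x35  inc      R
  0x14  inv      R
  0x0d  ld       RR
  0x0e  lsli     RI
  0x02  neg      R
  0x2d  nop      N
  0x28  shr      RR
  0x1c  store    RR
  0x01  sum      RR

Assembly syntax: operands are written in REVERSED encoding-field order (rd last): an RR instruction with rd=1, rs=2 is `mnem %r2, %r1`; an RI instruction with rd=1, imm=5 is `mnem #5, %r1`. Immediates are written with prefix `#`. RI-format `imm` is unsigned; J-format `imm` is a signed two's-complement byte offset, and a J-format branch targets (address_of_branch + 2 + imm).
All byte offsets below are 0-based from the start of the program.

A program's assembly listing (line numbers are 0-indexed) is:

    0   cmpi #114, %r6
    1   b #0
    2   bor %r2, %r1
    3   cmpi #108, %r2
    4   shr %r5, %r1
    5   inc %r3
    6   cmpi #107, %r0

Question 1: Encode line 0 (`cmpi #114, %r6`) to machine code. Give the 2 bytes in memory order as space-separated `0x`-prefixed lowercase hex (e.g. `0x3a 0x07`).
0. cmpi fields op=0x36:6|rd=6:3|imm=114:7 → word db72h → 72 db

0x72 0xdb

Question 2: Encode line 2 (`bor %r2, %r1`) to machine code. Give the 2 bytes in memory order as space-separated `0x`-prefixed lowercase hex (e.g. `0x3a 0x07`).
0xa0 0xa4

line 2 (bor): pack op=0x29:6|rd=1:3|rs=2:3|pad=0:4 = 0xa4a0; little→ a0 a4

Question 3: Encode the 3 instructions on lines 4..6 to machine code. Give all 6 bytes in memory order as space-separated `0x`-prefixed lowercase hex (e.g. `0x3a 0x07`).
0xd0 0xa0 0x80 0xd5 0x6b 0xd8

4. shr fields op=0x28:6|rd=1:3|rs=5:3|pad=0:4 → word a0d0h → d0 a0
5. inc fields op=0x35:6|rd=3:3|pad=0:7 → word d580h → 80 d5
6. cmpi fields op=0x36:6|rd=0:3|imm=107:7 → word d86bh → 6b d8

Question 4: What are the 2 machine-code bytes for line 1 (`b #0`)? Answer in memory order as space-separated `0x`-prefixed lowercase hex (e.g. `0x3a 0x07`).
0x00 0x98

line 1 (b): pack op=0x26:6|imm=0:10 = 0x9800; little→ 00 98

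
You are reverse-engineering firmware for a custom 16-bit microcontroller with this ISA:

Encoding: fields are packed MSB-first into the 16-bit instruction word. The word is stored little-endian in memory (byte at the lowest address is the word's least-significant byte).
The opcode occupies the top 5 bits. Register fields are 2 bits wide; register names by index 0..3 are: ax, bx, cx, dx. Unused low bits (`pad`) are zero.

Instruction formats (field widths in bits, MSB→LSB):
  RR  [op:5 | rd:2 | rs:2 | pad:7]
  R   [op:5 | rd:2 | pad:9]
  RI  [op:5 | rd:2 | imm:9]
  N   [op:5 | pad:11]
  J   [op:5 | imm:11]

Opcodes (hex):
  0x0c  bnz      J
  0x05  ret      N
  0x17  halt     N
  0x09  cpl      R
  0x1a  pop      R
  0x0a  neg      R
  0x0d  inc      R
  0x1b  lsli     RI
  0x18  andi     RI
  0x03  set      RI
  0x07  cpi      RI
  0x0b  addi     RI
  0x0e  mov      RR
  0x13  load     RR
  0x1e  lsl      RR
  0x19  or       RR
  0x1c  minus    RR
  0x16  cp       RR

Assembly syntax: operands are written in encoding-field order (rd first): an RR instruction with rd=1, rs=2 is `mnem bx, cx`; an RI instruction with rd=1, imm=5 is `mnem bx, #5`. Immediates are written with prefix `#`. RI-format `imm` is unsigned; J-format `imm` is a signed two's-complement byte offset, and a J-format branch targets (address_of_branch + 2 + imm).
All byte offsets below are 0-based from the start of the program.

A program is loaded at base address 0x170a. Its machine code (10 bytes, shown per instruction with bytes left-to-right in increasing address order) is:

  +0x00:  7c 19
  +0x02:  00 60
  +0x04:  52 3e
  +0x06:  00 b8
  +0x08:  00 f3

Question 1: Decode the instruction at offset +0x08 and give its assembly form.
off 0x08: read 00 f3 as little → 0xf300
  opcode bits[15:11]=0x1e: lsl/RR
  rd: (w>>9)&0x3=0x1 → bx
  rs: (w>>7)&0x3=0x2 → cx

lsl bx, cx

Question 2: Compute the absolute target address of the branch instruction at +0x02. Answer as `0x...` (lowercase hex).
@+02  little-endian(00 60) = 0x6000
  op=0x6000>>11=0xc ⇒ bnz (J)
  [10:0] imm=0 = #0
  target = base 0x170a + off 0x02 + 2 + imm 0 = 0x170e

0x170e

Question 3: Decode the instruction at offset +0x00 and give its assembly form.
set ax, #380

+0x00: 7c 19 ⇒ word 0x197c (little)
  top 5b → 0x3 → set [RI]
  rd: (w>>9)&0x3=0x0 → ax
  imm: (w>>0)&0x1ff=0x17c → #380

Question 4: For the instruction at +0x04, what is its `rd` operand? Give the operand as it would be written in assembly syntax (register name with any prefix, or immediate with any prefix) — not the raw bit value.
[04] 52 3e → 0x3e52
  opcode bits[15:11]=0x7: cpi/RI
  rd: (w>>9)&0x3=0x3 → dx
  imm: (w>>0)&0x1ff=0x52 → #82

dx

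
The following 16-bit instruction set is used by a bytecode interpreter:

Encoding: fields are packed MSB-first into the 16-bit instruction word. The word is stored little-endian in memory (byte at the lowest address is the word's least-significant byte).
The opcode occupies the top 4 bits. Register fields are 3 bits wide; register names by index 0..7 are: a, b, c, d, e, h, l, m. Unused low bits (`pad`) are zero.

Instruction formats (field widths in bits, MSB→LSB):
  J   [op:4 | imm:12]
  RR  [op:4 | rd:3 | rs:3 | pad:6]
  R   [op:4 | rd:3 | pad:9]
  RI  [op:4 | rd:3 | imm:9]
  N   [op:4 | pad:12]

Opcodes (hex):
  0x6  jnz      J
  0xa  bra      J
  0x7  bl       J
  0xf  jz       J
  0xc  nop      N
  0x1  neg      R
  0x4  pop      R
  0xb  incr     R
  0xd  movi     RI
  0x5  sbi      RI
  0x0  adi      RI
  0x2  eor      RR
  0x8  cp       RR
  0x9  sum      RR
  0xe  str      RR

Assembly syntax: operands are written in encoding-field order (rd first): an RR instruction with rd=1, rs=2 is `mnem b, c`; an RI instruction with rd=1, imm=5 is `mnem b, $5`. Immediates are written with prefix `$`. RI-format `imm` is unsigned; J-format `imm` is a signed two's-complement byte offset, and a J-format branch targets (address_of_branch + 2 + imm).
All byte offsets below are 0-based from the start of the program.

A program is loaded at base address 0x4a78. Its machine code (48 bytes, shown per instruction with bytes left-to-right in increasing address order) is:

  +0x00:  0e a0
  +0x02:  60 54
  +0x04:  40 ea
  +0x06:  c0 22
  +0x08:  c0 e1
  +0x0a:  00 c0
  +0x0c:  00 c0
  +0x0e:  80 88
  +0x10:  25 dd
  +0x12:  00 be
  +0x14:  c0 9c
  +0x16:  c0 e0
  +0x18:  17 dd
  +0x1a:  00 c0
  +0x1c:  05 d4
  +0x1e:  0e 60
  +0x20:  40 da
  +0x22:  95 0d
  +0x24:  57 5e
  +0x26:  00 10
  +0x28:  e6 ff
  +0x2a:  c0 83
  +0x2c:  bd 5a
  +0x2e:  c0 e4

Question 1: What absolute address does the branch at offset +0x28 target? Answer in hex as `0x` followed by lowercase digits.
[28] e6 ff → 0xffe6
  opcode bits[15:12]=0xf: jz/J
  imm@[11:0]=0xfe6 (s12→-26) ⇒ $-26
  target = base 0x4a78 + off 0x28 + 2 + imm -26 = 0x4a88

0x4a88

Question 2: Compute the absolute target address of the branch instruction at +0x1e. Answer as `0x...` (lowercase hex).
+0x1e: 0e 60 ⇒ word 0x600e (little)
  op=0x600e>>12=0x6 ⇒ jnz (J)
  [11:0] imm=14 = $14
  target = base 0x4a78 + off 0x1e + 2 + imm 14 = 0x4aa6

0x4aa6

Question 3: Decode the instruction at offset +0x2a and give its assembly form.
[2a] c0 83 → 0x83c0
  opcode bits[15:12]=0x8: cp/RR
  rd@[11:9]=0x1 ⇒ b
  rs@[8:6]=0x7 ⇒ m

cp b, m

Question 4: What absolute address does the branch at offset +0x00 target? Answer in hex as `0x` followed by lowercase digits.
0x4a88

+0x00: 0e a0 ⇒ word 0xa00e (little)
  op=0xa00e>>12=0xa ⇒ bra (J)
  [11:0] imm=14 = $14
  target = base 0x4a78 + off 0x00 + 2 + imm 14 = 0x4a88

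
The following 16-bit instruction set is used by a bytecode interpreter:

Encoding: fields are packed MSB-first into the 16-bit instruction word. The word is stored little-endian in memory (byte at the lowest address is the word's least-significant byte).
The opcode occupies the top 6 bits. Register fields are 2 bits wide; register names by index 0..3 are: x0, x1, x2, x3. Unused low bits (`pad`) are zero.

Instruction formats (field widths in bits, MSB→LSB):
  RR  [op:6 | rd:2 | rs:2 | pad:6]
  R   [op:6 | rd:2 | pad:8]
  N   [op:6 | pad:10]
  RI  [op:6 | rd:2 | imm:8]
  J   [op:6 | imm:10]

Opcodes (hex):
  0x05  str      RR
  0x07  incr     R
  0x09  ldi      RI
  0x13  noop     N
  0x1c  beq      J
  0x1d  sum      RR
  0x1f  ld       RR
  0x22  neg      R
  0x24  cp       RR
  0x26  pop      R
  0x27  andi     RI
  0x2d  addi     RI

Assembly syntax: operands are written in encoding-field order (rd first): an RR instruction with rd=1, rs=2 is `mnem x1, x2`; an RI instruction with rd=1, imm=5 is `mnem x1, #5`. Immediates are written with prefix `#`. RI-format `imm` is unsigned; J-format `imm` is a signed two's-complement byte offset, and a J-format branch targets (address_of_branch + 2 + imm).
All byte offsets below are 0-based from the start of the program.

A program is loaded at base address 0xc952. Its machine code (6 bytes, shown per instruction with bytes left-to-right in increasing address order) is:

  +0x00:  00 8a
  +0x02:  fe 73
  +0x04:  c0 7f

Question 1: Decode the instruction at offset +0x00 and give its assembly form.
+0x00: 00 8a ⇒ word 0x8a00 (little)
  opcode bits[15:10]=0x22: neg/R
  rd: (w>>8)&0x3=0x2 → x2

neg x2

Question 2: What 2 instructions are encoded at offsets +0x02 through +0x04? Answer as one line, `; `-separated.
beq #-2; ld x3, x3

@+02  little-endian(fe 73) = 0x73fe
  top 6b → 0x1c → beq [J]
  imm@[9:0]=0x3fe (s10→-2) ⇒ #-2
@+04  little-endian(c0 7f) = 0x7fc0
  top 6b → 0x1f → ld [RR]
  rd@[9:8]=0x3 ⇒ x3
  rs@[7:6]=0x3 ⇒ x3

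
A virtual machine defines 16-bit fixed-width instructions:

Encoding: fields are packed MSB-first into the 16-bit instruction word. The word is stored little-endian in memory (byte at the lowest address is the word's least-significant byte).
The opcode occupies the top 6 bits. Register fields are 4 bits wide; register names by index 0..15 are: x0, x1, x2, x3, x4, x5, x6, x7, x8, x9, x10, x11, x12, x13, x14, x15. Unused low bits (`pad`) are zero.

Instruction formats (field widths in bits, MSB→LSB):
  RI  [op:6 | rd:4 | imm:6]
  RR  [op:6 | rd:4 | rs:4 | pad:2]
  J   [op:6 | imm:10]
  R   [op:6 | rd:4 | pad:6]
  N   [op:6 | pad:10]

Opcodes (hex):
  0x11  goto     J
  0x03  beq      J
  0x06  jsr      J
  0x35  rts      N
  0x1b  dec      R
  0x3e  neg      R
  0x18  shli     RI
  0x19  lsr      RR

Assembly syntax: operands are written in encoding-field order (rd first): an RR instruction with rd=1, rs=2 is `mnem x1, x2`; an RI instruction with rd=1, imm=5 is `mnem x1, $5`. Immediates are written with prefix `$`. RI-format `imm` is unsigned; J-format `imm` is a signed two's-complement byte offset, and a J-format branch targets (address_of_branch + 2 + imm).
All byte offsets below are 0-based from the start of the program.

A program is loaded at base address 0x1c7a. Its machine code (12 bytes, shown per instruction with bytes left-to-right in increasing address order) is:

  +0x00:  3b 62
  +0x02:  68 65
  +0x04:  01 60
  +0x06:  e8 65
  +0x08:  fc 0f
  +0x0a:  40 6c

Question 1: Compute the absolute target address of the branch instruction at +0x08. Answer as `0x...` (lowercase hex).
@+08  little-endian(fc 0f) = 0x0ffc
  op=0x0ffc>>10=0x3 ⇒ beq (J)
  [9:0] imm=1020 (s10→-4) = $-4
  target = base 0x1c7a + off 0x08 + 2 + imm -4 = 0x1c80

0x1c80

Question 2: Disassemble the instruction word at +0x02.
+0x02: 68 65 ⇒ word 0x6568 (little)
  opcode bits[15:10]=0x19: lsr/RR
  rd@[9:6]=0x5 ⇒ x5
  rs@[5:2]=0xa ⇒ x10

lsr x5, x10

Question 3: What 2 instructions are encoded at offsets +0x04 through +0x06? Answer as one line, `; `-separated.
[04] 01 60 → 0x6001
  op=0x6001>>10=0x18 ⇒ shli (RI)
  [9:6] rd=0 = x0
  [5:0] imm=1 = $1
[06] e8 65 → 0x65e8
  op=0x65e8>>10=0x19 ⇒ lsr (RR)
  [9:6] rd=7 = x7
  [5:2] rs=10 = x10

shli x0, $1; lsr x7, x10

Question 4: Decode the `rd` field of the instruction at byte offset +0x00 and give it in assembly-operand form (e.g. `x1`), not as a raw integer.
+0x00: 3b 62 ⇒ word 0x623b (little)
  top 6b → 0x18 → shli [RI]
  rd: (w>>6)&0xf=0x8 → x8
  imm: (w>>0)&0x3f=0x3b → $59

x8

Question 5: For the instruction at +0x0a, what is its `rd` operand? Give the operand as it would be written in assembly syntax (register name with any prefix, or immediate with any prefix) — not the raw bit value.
x1

+0x0a: 40 6c ⇒ word 0x6c40 (little)
  top 6b → 0x1b → dec [R]
  rd: (w>>6)&0xf=0x1 → x1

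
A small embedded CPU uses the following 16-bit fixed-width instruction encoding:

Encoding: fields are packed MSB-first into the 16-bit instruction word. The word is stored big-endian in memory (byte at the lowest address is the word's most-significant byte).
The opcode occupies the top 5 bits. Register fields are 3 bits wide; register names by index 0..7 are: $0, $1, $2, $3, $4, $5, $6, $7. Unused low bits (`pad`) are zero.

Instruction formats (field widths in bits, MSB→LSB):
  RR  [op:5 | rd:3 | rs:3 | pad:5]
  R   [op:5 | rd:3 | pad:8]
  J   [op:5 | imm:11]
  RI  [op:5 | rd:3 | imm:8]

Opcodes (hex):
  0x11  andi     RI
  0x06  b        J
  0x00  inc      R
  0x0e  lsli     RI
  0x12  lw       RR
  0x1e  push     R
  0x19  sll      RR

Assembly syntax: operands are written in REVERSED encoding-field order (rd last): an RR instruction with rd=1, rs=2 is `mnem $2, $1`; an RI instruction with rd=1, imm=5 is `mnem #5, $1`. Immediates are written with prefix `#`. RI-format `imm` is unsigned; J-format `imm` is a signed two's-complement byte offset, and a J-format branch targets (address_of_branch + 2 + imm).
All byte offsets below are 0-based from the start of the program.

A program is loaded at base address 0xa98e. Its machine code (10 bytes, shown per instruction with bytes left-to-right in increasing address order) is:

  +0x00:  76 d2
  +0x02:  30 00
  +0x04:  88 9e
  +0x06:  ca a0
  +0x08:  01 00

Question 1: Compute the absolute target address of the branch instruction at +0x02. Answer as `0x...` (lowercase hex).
0xa992

[02] 30 00 → 0x3000
  op=0x3000>>11=0x6 ⇒ b (J)
  imm: (w>>0)&0x7ff=0x0 → #0
  target = base 0xa98e + off 0x02 + 2 + imm 0 = 0xa992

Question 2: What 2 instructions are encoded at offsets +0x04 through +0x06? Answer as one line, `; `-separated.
andi #158, $0; sll $5, $2

@+04  big-endian(88 9e) = 0x889e
  top 5b → 0x11 → andi [RI]
  rd@[10:8]=0x0 ⇒ $0
  imm@[7:0]=0x9e ⇒ #158
@+06  big-endian(ca a0) = 0xcaa0
  top 5b → 0x19 → sll [RR]
  rd@[10:8]=0x2 ⇒ $2
  rs@[7:5]=0x5 ⇒ $5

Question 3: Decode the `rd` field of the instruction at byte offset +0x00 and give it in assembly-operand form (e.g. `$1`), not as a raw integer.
+0x00: 76 d2 ⇒ word 0x76d2 (big)
  op=0x76d2>>11=0xe ⇒ lsli (RI)
  rd@[10:8]=0x6 ⇒ $6
  imm@[7:0]=0xd2 ⇒ #210

$6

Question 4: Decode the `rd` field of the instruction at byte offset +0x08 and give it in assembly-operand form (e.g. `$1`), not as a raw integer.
$1

off 0x08: read 01 00 as big → 0x0100
  top 5b → 0x0 → inc [R]
  rd: (w>>8)&0x7=0x1 → $1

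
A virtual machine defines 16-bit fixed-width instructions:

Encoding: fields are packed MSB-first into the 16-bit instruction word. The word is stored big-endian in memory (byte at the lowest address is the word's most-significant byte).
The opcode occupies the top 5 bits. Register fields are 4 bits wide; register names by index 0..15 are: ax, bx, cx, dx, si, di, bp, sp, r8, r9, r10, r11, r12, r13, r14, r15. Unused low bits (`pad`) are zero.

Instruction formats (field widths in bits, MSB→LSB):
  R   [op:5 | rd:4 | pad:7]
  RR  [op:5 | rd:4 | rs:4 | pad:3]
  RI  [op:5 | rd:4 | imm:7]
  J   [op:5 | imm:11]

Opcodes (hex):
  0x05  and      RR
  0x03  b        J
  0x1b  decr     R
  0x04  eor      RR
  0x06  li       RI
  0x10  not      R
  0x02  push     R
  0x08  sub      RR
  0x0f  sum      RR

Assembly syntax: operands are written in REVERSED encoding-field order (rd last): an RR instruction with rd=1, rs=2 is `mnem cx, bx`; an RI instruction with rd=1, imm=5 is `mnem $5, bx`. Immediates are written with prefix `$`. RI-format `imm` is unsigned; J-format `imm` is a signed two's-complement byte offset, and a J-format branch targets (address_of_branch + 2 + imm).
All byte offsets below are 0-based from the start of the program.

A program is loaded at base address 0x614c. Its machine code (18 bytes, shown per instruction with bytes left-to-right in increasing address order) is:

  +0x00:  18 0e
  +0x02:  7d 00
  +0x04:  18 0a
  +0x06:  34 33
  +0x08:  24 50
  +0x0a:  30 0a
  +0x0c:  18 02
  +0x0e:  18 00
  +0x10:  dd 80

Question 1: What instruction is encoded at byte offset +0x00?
@+00  big-endian(18 0e) = 0x180e
  top 5b → 0x3 → b [J]
  [10:0] imm=14 = $14

b $14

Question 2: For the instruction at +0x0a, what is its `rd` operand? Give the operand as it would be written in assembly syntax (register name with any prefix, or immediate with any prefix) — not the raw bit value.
off 0x0a: read 30 0a as big → 0x300a
  top 5b → 0x6 → li [RI]
  rd: (w>>7)&0xf=0x0 → ax
  imm: (w>>0)&0x7f=0xa → $10

ax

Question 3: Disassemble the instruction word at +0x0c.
b $2

+0x0c: 18 02 ⇒ word 0x1802 (big)
  top 5b → 0x3 → b [J]
  [10:0] imm=2 = $2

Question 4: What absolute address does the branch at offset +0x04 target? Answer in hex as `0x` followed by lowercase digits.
0x615c

+0x04: 18 0a ⇒ word 0x180a (big)
  top 5b → 0x3 → b [J]
  imm: (w>>0)&0x7ff=0xa → $10
  target = base 0x614c + off 0x04 + 2 + imm 10 = 0x615c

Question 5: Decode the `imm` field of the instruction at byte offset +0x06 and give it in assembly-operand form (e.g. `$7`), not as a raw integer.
$51

+0x06: 34 33 ⇒ word 0x3433 (big)
  op=0x3433>>11=0x6 ⇒ li (RI)
  rd@[10:7]=0x8 ⇒ r8
  imm@[6:0]=0x33 ⇒ $51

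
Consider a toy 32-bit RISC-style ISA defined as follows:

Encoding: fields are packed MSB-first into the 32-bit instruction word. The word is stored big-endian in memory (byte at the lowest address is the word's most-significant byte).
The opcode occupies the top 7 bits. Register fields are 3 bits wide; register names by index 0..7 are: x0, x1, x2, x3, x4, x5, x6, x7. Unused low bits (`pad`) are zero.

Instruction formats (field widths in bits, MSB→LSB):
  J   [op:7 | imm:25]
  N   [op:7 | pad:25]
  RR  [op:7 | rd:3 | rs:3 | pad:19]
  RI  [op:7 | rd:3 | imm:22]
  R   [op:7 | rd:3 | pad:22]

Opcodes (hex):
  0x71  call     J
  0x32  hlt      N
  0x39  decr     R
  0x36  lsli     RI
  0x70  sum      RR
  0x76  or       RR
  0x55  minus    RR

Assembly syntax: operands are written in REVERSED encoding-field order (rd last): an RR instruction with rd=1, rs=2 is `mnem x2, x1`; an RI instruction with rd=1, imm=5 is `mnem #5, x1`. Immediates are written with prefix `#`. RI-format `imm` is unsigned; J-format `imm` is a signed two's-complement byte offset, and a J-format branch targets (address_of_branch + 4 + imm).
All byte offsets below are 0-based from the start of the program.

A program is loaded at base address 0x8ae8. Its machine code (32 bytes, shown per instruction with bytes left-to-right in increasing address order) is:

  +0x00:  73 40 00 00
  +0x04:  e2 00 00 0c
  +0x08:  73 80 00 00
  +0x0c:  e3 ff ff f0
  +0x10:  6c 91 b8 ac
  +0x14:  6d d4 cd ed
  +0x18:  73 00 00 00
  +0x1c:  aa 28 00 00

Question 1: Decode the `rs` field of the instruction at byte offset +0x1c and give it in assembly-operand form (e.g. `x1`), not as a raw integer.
x5

+0x1c: aa 28 00 00 ⇒ word 0xaa280000 (big)
  op=0xaa280000>>25=0x55 ⇒ minus (RR)
  rd@[24:22]=0x0 ⇒ x0
  rs@[21:19]=0x5 ⇒ x5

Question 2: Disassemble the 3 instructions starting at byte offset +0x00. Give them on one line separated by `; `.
decr x5; call #12; decr x6

@+00  big-endian(73 40 00 00) = 0x73400000
  op=0x73400000>>25=0x39 ⇒ decr (R)
  rd@[24:22]=0x5 ⇒ x5
@+04  big-endian(e2 00 00 0c) = 0xe200000c
  op=0xe200000c>>25=0x71 ⇒ call (J)
  imm@[24:0]=0xc ⇒ #12
@+08  big-endian(73 80 00 00) = 0x73800000
  op=0x73800000>>25=0x39 ⇒ decr (R)
  rd@[24:22]=0x6 ⇒ x6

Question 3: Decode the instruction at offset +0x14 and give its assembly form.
+0x14: 6d d4 cd ed ⇒ word 0x6dd4cded (big)
  opcode bits[31:25]=0x36: lsli/RI
  [24:22] rd=7 = x7
  [21:0] imm=1363437 = #1363437

lsli #1363437, x7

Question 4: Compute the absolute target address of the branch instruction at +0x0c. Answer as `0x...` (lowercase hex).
0x8ae8

[0c] e3 ff ff f0 → 0xe3fffff0
  opcode bits[31:25]=0x71: call/J
  [24:0] imm=33554416 (s25→-16) = #-16
  target = base 0x8ae8 + off 0x0c + 4 + imm -16 = 0x8ae8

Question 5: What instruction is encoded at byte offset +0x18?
decr x4

off 0x18: read 73 00 00 00 as big → 0x73000000
  op=0x73000000>>25=0x39 ⇒ decr (R)
  [24:22] rd=4 = x4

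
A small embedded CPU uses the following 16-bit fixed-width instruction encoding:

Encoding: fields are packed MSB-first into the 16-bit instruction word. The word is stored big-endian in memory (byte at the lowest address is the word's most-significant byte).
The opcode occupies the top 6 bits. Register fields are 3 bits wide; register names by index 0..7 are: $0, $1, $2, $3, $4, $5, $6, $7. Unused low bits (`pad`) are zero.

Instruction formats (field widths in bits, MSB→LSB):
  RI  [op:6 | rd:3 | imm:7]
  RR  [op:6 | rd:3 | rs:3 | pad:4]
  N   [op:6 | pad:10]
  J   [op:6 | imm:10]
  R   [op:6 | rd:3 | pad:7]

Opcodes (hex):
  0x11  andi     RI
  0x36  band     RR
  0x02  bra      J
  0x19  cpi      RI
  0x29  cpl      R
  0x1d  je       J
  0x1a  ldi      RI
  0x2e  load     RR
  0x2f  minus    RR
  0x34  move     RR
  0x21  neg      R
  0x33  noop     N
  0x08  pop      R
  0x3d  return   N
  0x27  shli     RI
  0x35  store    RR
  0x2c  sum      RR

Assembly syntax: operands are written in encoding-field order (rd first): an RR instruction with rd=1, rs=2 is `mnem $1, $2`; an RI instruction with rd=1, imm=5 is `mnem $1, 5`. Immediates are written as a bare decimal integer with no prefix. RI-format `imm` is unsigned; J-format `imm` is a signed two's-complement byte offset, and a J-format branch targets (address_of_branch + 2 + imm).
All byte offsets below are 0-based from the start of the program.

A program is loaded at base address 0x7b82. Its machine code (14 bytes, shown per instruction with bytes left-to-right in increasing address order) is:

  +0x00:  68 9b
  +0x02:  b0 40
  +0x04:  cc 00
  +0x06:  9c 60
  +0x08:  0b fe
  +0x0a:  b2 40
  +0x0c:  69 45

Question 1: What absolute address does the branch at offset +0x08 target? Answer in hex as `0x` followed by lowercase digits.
[08] 0b fe → 0x0bfe
  op=0x0bfe>>10=0x2 ⇒ bra (J)
  imm: (w>>0)&0x3ff=0x3fe (s10→-2) → -2
  target = base 0x7b82 + off 0x08 + 2 + imm -2 = 0x7b8a

0x7b8a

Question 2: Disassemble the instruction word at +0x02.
+0x02: b0 40 ⇒ word 0xb040 (big)
  op=0xb040>>10=0x2c ⇒ sum (RR)
  rd@[9:7]=0x0 ⇒ $0
  rs@[6:4]=0x4 ⇒ $4

sum $0, $4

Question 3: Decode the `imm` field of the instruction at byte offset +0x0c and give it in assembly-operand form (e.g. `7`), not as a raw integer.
off 0x0c: read 69 45 as big → 0x6945
  opcode bits[15:10]=0x1a: ldi/RI
  rd: (w>>7)&0x7=0x2 → $2
  imm: (w>>0)&0x7f=0x45 → 69

69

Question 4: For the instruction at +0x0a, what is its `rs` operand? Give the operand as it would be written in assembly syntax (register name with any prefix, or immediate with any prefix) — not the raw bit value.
@+0a  big-endian(b2 40) = 0xb240
  top 6b → 0x2c → sum [RR]
  rd: (w>>7)&0x7=0x4 → $4
  rs: (w>>4)&0x7=0x4 → $4

$4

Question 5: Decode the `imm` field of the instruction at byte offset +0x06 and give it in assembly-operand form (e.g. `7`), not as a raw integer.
96

+0x06: 9c 60 ⇒ word 0x9c60 (big)
  top 6b → 0x27 → shli [RI]
  rd@[9:7]=0x0 ⇒ $0
  imm@[6:0]=0x60 ⇒ 96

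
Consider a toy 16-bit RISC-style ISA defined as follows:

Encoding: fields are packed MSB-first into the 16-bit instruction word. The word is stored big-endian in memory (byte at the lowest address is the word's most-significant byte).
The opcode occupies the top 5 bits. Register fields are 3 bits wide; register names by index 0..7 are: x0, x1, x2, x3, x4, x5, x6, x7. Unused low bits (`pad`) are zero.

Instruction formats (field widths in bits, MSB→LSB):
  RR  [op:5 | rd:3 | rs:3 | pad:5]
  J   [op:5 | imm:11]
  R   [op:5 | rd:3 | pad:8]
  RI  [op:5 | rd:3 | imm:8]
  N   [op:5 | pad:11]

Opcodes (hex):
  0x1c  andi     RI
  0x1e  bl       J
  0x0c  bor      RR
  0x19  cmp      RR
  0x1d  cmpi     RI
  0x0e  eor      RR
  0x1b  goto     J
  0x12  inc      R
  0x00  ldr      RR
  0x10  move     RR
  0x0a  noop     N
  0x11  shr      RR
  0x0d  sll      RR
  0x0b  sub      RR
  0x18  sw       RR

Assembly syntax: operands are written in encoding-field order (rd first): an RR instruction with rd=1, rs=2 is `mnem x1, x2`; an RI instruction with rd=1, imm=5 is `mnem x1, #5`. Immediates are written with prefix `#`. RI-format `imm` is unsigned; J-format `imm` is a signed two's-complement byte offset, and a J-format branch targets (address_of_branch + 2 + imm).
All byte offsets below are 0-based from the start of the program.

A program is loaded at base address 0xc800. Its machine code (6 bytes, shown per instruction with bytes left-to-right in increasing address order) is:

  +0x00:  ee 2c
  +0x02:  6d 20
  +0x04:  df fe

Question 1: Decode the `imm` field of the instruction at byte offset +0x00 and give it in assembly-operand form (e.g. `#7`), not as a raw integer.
+0x00: ee 2c ⇒ word 0xee2c (big)
  opcode bits[15:11]=0x1d: cmpi/RI
  [10:8] rd=6 = x6
  [7:0] imm=44 = #44

#44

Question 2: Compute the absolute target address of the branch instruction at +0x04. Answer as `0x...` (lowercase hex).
0xc804

+0x04: df fe ⇒ word 0xdffe (big)
  op=0xdffe>>11=0x1b ⇒ goto (J)
  imm: (w>>0)&0x7ff=0x7fe (s11→-2) → #-2
  target = base 0xc800 + off 0x04 + 2 + imm -2 = 0xc804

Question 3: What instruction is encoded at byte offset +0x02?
sll x5, x1

off 0x02: read 6d 20 as big → 0x6d20
  opcode bits[15:11]=0xd: sll/RR
  rd: (w>>8)&0x7=0x5 → x5
  rs: (w>>5)&0x7=0x1 → x1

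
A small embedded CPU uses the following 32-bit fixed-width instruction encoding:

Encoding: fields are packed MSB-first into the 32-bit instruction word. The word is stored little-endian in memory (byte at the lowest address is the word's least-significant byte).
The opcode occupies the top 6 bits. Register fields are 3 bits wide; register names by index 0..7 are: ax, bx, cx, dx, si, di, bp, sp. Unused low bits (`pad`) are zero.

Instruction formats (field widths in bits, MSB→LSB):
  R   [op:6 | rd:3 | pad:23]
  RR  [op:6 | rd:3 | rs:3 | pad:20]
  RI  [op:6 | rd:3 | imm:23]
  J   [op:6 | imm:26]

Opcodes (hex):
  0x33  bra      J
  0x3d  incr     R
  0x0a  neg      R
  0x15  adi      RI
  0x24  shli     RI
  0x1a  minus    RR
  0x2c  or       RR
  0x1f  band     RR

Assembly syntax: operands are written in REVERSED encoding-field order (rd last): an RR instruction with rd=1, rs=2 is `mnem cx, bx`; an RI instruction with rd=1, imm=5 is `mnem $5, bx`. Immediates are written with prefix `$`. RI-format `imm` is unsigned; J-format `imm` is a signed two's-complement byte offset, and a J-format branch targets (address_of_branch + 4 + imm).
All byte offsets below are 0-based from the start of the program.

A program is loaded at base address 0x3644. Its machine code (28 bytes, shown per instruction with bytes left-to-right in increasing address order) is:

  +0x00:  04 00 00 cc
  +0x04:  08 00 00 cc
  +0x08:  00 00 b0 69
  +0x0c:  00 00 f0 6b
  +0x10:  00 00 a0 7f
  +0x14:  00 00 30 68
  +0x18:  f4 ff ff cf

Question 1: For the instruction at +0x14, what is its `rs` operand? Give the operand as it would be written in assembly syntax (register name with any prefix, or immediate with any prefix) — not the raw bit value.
+0x14: 00 00 30 68 ⇒ word 0x68300000 (little)
  opcode bits[31:26]=0x1a: minus/RR
  rd: (w>>23)&0x7=0x0 → ax
  rs: (w>>20)&0x7=0x3 → dx

dx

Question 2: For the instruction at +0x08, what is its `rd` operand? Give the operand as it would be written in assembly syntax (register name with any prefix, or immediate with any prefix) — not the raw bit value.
dx

off 0x08: read 00 00 b0 69 as little → 0x69b00000
  top 6b → 0x1a → minus [RR]
  [25:23] rd=3 = dx
  [22:20] rs=3 = dx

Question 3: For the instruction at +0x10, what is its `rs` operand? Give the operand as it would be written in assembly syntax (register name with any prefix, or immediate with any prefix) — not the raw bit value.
cx

[10] 00 00 a0 7f → 0x7fa00000
  opcode bits[31:26]=0x1f: band/RR
  [25:23] rd=7 = sp
  [22:20] rs=2 = cx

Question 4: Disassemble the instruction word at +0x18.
bra $-12

off 0x18: read f4 ff ff cf as little → 0xcffffff4
  opcode bits[31:26]=0x33: bra/J
  imm: (w>>0)&0x3ffffff=0x3fffff4 (s26→-12) → $-12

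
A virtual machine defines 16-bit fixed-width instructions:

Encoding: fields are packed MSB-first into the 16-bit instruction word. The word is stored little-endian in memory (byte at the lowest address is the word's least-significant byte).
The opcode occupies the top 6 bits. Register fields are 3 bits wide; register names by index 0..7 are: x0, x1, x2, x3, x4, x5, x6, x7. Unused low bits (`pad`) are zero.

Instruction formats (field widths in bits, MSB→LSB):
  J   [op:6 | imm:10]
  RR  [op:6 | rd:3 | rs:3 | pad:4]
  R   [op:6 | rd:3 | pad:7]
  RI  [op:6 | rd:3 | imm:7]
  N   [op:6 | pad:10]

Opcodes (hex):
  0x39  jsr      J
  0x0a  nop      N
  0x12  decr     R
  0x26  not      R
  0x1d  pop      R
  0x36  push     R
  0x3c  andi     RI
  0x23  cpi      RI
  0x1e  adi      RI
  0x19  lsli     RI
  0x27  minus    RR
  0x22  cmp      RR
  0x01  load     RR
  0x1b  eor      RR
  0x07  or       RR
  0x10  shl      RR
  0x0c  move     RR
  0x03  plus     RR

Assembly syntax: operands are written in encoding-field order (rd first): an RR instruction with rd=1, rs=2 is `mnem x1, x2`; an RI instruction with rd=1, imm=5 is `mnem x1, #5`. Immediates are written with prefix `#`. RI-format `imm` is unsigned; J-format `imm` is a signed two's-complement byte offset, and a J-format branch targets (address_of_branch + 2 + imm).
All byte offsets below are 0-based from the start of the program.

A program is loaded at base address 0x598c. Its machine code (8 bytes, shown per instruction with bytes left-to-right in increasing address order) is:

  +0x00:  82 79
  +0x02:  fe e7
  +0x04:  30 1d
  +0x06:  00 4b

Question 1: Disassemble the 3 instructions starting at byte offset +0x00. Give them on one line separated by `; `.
+0x00: 82 79 ⇒ word 0x7982 (little)
  op=0x7982>>10=0x1e ⇒ adi (RI)
  [9:7] rd=3 = x3
  [6:0] imm=2 = #2
+0x02: fe e7 ⇒ word 0xe7fe (little)
  op=0xe7fe>>10=0x39 ⇒ jsr (J)
  [9:0] imm=1022 (s10→-2) = #-2
+0x04: 30 1d ⇒ word 0x1d30 (little)
  op=0x1d30>>10=0x7 ⇒ or (RR)
  [9:7] rd=2 = x2
  [6:4] rs=3 = x3

adi x3, #2; jsr #-2; or x2, x3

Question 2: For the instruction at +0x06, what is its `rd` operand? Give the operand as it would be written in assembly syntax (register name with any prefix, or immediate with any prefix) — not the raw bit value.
x6

@+06  little-endian(00 4b) = 0x4b00
  op=0x4b00>>10=0x12 ⇒ decr (R)
  [9:7] rd=6 = x6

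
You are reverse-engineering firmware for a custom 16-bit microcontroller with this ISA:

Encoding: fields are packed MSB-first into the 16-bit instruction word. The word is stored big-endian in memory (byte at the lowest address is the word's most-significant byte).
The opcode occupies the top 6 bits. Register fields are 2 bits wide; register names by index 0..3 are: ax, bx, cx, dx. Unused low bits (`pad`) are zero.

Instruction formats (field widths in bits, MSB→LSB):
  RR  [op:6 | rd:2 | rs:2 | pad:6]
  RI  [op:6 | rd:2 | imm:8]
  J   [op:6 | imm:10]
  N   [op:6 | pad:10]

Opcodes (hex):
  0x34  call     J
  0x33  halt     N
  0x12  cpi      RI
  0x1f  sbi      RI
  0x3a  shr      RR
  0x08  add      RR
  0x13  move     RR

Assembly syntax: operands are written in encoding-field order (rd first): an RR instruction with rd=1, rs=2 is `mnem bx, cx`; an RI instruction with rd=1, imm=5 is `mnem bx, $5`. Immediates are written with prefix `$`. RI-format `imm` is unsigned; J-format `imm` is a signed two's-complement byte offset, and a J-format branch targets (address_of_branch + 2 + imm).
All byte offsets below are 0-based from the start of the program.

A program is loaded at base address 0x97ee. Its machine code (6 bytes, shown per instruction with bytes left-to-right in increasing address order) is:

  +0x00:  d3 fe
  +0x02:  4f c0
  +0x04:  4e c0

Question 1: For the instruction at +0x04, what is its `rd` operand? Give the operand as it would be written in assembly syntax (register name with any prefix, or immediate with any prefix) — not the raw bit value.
cx

off 0x04: read 4e c0 as big → 0x4ec0
  op=0x4ec0>>10=0x13 ⇒ move (RR)
  rd@[9:8]=0x2 ⇒ cx
  rs@[7:6]=0x3 ⇒ dx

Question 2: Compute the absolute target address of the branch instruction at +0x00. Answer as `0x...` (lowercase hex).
0x97ee

[00] d3 fe → 0xd3fe
  op=0xd3fe>>10=0x34 ⇒ call (J)
  imm: (w>>0)&0x3ff=0x3fe (s10→-2) → $-2
  target = base 0x97ee + off 0x00 + 2 + imm -2 = 0x97ee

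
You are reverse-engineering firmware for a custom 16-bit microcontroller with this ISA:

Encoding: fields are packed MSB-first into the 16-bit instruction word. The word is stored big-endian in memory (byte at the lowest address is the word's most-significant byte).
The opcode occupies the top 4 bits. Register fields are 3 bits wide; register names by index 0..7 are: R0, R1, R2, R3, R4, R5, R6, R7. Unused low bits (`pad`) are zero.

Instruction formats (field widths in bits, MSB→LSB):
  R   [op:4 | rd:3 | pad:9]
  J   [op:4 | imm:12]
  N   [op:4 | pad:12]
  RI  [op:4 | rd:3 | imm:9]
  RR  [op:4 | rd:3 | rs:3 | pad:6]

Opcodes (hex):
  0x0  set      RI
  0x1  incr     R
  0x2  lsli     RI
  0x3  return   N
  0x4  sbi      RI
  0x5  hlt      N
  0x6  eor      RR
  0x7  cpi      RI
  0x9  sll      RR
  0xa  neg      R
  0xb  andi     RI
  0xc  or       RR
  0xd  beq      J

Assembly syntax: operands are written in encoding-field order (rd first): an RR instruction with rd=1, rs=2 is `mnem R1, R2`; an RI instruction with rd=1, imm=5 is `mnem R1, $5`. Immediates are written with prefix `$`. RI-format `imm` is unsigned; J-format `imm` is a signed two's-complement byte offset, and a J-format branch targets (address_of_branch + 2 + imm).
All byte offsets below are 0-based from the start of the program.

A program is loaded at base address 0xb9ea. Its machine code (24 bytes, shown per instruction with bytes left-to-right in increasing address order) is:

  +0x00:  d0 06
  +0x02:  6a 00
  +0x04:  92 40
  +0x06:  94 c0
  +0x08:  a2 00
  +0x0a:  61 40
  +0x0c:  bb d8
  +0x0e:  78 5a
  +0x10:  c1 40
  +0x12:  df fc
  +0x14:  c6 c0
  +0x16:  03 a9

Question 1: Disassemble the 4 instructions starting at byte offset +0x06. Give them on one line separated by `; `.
+0x06: 94 c0 ⇒ word 0x94c0 (big)
  opcode bits[15:12]=0x9: sll/RR
  rd: (w>>9)&0x7=0x2 → R2
  rs: (w>>6)&0x7=0x3 → R3
+0x08: a2 00 ⇒ word 0xa200 (big)
  opcode bits[15:12]=0xa: neg/R
  rd: (w>>9)&0x7=0x1 → R1
+0x0a: 61 40 ⇒ word 0x6140 (big)
  opcode bits[15:12]=0x6: eor/RR
  rd: (w>>9)&0x7=0x0 → R0
  rs: (w>>6)&0x7=0x5 → R5
+0x0c: bb d8 ⇒ word 0xbbd8 (big)
  opcode bits[15:12]=0xb: andi/RI
  rd: (w>>9)&0x7=0x5 → R5
  imm: (w>>0)&0x1ff=0x1d8 → $472

sll R2, R3; neg R1; eor R0, R5; andi R5, $472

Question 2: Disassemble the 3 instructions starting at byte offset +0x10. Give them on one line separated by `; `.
[10] c1 40 → 0xc140
  opcode bits[15:12]=0xc: or/RR
  rd: (w>>9)&0x7=0x0 → R0
  rs: (w>>6)&0x7=0x5 → R5
[12] df fc → 0xdffc
  opcode bits[15:12]=0xd: beq/J
  imm: (w>>0)&0xfff=0xffc (s12→-4) → $-4
[14] c6 c0 → 0xc6c0
  opcode bits[15:12]=0xc: or/RR
  rd: (w>>9)&0x7=0x3 → R3
  rs: (w>>6)&0x7=0x3 → R3

or R0, R5; beq $-4; or R3, R3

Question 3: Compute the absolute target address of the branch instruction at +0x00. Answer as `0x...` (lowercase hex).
+0x00: d0 06 ⇒ word 0xd006 (big)
  op=0xd006>>12=0xd ⇒ beq (J)
  imm: (w>>0)&0xfff=0x6 → $6
  target = base 0xb9ea + off 0x00 + 2 + imm 6 = 0xb9f2

0xb9f2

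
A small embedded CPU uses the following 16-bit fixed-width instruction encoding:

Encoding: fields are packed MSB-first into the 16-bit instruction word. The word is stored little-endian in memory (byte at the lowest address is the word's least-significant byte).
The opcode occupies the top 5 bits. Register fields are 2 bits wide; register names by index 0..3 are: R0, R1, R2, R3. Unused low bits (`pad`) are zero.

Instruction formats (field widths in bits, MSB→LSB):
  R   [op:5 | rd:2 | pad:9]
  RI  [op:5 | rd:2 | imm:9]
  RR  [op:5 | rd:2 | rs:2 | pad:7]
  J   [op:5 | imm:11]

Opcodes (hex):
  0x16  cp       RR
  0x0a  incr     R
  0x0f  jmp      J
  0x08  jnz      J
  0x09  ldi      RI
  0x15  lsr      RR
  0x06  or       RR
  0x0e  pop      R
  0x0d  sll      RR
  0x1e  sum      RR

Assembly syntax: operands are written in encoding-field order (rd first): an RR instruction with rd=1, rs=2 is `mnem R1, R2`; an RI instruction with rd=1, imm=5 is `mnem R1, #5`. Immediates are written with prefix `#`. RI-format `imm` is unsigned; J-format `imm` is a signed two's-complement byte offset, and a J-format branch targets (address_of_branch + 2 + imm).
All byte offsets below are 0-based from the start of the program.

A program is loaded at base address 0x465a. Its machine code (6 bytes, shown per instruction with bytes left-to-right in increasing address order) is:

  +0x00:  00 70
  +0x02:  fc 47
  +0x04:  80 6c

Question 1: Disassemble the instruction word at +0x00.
pop R0

[00] 00 70 → 0x7000
  op=0x7000>>11=0xe ⇒ pop (R)
  rd: (w>>9)&0x3=0x0 → R0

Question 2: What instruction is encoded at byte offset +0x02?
[02] fc 47 → 0x47fc
  top 5b → 0x8 → jnz [J]
  imm: (w>>0)&0x7ff=0x7fc (s11→-4) → #-4

jnz #-4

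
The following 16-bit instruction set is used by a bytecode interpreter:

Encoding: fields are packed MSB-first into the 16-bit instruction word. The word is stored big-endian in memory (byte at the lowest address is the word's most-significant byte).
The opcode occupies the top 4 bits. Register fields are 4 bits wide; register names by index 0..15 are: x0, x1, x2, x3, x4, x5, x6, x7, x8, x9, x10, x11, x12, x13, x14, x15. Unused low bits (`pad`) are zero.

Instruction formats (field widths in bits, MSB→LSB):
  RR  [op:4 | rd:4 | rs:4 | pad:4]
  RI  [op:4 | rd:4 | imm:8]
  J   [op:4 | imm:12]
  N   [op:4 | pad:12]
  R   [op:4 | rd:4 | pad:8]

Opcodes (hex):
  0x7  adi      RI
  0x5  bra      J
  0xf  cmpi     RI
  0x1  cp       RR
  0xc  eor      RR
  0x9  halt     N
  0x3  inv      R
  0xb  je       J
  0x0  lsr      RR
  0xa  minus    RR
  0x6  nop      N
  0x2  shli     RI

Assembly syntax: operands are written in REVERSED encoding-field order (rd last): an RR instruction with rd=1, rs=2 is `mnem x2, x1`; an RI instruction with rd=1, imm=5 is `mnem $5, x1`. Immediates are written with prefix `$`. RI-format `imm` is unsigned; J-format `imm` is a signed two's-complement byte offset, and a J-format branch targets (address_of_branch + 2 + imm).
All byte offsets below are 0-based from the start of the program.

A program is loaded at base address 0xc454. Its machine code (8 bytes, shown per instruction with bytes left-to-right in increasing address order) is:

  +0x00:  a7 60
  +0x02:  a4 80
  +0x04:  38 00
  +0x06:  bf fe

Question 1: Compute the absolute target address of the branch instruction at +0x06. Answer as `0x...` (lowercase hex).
0xc45a

+0x06: bf fe ⇒ word 0xbffe (big)
  op=0xbffe>>12=0xb ⇒ je (J)
  [11:0] imm=4094 (s12→-2) = $-2
  target = base 0xc454 + off 0x06 + 2 + imm -2 = 0xc45a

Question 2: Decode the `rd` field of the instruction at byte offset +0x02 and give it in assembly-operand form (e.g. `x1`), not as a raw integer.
x4

@+02  big-endian(a4 80) = 0xa480
  op=0xa480>>12=0xa ⇒ minus (RR)
  rd: (w>>8)&0xf=0x4 → x4
  rs: (w>>4)&0xf=0x8 → x8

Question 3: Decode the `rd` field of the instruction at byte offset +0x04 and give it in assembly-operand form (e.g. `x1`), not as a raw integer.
[04] 38 00 → 0x3800
  opcode bits[15:12]=0x3: inv/R
  rd: (w>>8)&0xf=0x8 → x8

x8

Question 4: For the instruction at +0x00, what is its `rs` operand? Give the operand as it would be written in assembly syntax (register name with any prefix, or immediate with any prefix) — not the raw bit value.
[00] a7 60 → 0xa760
  op=0xa760>>12=0xa ⇒ minus (RR)
  [11:8] rd=7 = x7
  [7:4] rs=6 = x6

x6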